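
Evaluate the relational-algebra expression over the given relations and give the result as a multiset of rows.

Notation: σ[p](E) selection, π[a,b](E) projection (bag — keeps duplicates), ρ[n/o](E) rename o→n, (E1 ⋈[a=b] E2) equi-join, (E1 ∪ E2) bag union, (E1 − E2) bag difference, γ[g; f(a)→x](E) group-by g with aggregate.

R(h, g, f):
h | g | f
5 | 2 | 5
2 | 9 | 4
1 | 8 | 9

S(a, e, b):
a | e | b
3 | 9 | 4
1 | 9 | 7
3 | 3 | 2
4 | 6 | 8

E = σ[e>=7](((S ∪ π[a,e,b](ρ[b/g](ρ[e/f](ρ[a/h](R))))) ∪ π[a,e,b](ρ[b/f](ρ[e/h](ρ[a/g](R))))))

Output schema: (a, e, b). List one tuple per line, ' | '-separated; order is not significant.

Row counts bottom-up:
  S → 4
  R → 3
  ρ[a/h](R) → 3
  ρ[e/f](ρ[a/h](R)) → 3
  ρ[b/g](ρ[e/f](ρ[a/h](R))) → 3
  π[a,e,b](ρ[b/g](ρ[e/f](ρ[a/h](R)))) → 3
  (S ∪ π[a,e,b](ρ[b/g](ρ[e/f](ρ[a/h](R))))) → 7
  R → 3
  ρ[a/g](R) → 3
  ρ[e/h](ρ[a/g](R)) → 3
  ρ[b/f](ρ[e/h](ρ[a/g](R))) → 3
  π[a,e,b](ρ[b/f](ρ[e/h](ρ[a/g](R)))) → 3
  ((S ∪ π[a,e,b](ρ[b/g](ρ[e/f](ρ[a/h](R))))) ∪ π[a,e,b](ρ[b/f](ρ[e/h](ρ[a/g](R))))) → 10
  σ[e>=7](((S ∪ π[a,e,b](ρ[b/g](ρ[e/f](ρ[a/h](R))))) ∪ π[a,e,b](ρ[b/f](ρ[e/h](ρ[a/g](R)))))) → 3

== RESULT ==
a | e | b
1 | 9 | 7
1 | 9 | 8
3 | 9 | 4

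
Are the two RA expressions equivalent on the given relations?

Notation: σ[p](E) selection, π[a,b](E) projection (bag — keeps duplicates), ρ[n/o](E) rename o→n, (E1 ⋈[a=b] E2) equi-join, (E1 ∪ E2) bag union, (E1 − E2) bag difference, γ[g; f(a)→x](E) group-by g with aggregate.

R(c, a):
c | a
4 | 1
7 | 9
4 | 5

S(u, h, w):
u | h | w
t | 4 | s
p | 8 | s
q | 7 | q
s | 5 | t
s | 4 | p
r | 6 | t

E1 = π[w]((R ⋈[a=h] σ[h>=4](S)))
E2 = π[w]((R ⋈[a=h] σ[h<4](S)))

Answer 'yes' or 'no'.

E1 stepwise |·|:
  R → 3
  S → 6
  σ[h>=4](S) → 6
  (R ⋈[a=h] σ[h>=4](S)) → 1
  π[w]((R ⋈[a=h] σ[h>=4](S))) → 1
E2 stepwise |·|:
  R → 3
  S → 6
  σ[h<4](S) → 0
  (R ⋈[a=h] σ[h<4](S)) → 0
  π[w]((R ⋈[a=h] σ[h<4](S))) → 0

E1 result:
w
t
E2 result:
w
(0 rows)
Witness: ('t',) appears 1× in E1 but 0× in E2.

no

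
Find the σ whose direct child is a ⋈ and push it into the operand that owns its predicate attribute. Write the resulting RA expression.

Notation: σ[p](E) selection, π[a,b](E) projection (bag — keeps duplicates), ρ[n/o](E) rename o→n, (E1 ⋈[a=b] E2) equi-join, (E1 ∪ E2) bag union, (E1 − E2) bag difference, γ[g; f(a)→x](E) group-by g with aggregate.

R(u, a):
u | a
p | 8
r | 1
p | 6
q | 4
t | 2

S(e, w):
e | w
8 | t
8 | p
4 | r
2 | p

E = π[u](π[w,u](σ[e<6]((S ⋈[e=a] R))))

σ filters on e, owned by the left side.
E' = π[u](π[w,u]((σ[e<6](S) ⋈[e=a] R)))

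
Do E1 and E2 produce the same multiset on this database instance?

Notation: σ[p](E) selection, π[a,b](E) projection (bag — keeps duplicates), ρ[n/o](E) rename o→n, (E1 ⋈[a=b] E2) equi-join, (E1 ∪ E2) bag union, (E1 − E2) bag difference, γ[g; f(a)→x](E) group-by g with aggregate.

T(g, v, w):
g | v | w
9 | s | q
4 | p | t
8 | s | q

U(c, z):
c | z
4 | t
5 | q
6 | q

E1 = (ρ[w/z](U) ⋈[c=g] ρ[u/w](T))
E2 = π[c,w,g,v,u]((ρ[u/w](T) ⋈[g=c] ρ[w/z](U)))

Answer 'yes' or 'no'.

E1 row counts bottom-up:
  U → 3
  ρ[w/z](U) → 3
  T → 3
  ρ[u/w](T) → 3
  (ρ[w/z](U) ⋈[c=g] ρ[u/w](T)) → 1
E2 row counts bottom-up:
  T → 3
  ρ[u/w](T) → 3
  U → 3
  ρ[w/z](U) → 3
  (ρ[u/w](T) ⋈[g=c] ρ[w/z](U)) → 1
  π[c,w,g,v,u]((ρ[u/w](T) ⋈[g=c] ρ[w/z](U))) → 1

E1 and E2 produce the same multiset:
c | w | g | v | u
4 | t | 4 | p | t

yes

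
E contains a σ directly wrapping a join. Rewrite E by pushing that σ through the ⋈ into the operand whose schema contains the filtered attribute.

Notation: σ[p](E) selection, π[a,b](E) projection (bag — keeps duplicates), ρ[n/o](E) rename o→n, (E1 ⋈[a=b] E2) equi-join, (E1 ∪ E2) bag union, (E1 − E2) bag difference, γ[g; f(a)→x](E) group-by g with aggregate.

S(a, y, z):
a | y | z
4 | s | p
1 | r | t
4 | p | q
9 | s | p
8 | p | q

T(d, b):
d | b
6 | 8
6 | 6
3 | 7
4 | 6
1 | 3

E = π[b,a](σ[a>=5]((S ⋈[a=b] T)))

σ filters on a, owned by the left side.
E' = π[b,a]((σ[a>=5](S) ⋈[a=b] T))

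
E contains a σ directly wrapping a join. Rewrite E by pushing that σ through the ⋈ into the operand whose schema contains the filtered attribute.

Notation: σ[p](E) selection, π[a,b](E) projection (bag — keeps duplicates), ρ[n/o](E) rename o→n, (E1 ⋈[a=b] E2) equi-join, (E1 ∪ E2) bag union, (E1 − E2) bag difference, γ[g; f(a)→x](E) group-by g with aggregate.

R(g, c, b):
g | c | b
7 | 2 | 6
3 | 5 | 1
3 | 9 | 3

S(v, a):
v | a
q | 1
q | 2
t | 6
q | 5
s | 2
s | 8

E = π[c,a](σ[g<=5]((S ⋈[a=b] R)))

σ filters on g, owned by the right side.
E' = π[c,a]((S ⋈[a=b] σ[g<=5](R)))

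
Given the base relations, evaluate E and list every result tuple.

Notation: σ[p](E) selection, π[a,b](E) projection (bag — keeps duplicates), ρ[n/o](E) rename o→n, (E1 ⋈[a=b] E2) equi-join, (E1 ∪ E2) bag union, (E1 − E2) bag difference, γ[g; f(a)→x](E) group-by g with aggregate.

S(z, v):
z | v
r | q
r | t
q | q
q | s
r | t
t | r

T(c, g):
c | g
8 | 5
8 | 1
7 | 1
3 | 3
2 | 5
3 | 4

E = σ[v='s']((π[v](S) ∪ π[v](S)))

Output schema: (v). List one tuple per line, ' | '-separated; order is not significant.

Subexpression sizes:
  S → 6
  π[v](S) → 6
  S → 6
  π[v](S) → 6
  (π[v](S) ∪ π[v](S)) → 12
  σ[v='s']((π[v](S) ∪ π[v](S))) → 2

== RESULT ==
v
s
s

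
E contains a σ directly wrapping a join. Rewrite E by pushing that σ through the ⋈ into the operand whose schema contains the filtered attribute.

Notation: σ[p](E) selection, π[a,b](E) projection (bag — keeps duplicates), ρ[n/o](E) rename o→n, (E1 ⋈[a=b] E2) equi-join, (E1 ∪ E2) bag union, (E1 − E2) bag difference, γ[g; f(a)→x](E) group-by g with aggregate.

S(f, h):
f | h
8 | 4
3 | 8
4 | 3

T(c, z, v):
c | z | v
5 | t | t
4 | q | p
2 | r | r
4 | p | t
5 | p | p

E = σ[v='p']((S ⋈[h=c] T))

σ filters on v, owned by the right side.
E' = (S ⋈[h=c] σ[v='p'](T))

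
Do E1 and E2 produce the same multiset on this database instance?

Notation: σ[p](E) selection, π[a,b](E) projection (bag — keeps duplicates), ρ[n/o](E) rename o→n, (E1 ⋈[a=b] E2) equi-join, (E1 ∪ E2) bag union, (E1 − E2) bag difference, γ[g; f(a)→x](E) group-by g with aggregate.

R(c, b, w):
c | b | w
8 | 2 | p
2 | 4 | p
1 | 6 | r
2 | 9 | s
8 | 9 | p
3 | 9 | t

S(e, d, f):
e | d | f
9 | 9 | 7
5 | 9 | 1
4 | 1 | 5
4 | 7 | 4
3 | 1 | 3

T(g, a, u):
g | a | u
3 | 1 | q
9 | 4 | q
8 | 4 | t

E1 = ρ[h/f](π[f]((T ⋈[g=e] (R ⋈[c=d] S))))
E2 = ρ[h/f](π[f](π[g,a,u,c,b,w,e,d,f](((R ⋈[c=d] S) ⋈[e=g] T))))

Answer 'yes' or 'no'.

E1 stepwise |·|:
  T → 3
  R → 6
  S → 5
  (R ⋈[c=d] S) → 2
  (T ⋈[g=e] (R ⋈[c=d] S)) → 1
  π[f]((T ⋈[g=e] (R ⋈[c=d] S))) → 1
  ρ[h/f](π[f]((T ⋈[g=e] (R ⋈[c=d] S)))) → 1
E2 stepwise |·|:
  R → 6
  S → 5
  (R ⋈[c=d] S) → 2
  T → 3
  ((R ⋈[c=d] S) ⋈[e=g] T) → 1
  π[g,a,u,c,b,w,e,d,f](((R ⋈[c=d] S) ⋈[e=g] T)) → 1
  π[f](π[g,a,u,c,b,w,e,d,f](((R ⋈[c=d] S) ⋈[e=g] T))) → 1
  ρ[h/f](π[f](π[g,a,u,c,b,w,e,d,f](((R ⋈[c=d] S) ⋈[e=g] T)))) → 1

E1 and E2 produce the same multiset:
h
3

yes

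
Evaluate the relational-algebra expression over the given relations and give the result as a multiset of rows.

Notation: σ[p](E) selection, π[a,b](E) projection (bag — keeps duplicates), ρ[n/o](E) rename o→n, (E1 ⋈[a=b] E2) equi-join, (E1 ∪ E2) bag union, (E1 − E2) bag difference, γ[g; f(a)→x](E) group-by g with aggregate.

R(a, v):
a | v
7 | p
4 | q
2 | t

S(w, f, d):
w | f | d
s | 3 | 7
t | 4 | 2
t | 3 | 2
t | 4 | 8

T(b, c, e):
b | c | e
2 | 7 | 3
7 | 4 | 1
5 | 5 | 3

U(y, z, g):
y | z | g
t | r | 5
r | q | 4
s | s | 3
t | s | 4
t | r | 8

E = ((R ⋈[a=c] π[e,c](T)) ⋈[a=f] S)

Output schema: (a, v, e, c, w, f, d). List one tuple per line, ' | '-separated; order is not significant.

Per-node cardinality:
  R → 3
  T → 3
  π[e,c](T) → 3
  (R ⋈[a=c] π[e,c](T)) → 2
  S → 4
  ((R ⋈[a=c] π[e,c](T)) ⋈[a=f] S) → 2

== RESULT ==
a | v | e | c | w | f | d
4 | q | 1 | 4 | t | 4 | 2
4 | q | 1 | 4 | t | 4 | 8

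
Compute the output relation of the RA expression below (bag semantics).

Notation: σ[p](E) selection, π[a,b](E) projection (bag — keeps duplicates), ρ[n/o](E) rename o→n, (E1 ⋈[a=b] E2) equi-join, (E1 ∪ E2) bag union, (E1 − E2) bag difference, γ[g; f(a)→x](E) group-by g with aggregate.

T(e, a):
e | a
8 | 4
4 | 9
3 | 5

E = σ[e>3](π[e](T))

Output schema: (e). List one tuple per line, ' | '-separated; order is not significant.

Subexpression sizes:
  T → 3
  π[e](T) → 3
  σ[e>3](π[e](T)) → 2

== RESULT ==
e
4
8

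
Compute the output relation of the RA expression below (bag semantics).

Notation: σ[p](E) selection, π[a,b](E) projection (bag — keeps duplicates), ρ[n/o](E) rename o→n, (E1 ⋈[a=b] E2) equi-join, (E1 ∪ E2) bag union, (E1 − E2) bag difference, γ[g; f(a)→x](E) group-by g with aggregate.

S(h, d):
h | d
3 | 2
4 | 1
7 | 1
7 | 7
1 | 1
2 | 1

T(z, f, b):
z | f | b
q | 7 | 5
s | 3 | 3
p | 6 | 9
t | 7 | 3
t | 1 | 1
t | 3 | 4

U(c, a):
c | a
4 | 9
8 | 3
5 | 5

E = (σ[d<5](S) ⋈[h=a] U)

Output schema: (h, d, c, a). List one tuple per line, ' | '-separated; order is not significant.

Stepwise |·|:
  S → 6
  σ[d<5](S) → 5
  U → 3
  (σ[d<5](S) ⋈[h=a] U) → 1

== RESULT ==
h | d | c | a
3 | 2 | 8 | 3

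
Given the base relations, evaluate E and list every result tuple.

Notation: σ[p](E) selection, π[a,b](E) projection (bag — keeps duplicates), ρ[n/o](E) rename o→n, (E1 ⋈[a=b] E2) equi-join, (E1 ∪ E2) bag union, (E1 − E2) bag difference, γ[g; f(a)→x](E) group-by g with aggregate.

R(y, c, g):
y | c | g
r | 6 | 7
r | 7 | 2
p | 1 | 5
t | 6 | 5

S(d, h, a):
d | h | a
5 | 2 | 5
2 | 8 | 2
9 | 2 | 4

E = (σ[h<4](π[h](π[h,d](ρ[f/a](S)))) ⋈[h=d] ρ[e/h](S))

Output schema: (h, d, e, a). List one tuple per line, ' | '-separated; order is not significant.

Stepwise |·|:
  S → 3
  ρ[f/a](S) → 3
  π[h,d](ρ[f/a](S)) → 3
  π[h](π[h,d](ρ[f/a](S))) → 3
  σ[h<4](π[h](π[h,d](ρ[f/a](S)))) → 2
  S → 3
  ρ[e/h](S) → 3
  (σ[h<4](π[h](π[h,d](ρ[f/a](S)))) ⋈[h=d] ρ[e/h](S)) → 2

== RESULT ==
h | d | e | a
2 | 2 | 8 | 2
2 | 2 | 8 | 2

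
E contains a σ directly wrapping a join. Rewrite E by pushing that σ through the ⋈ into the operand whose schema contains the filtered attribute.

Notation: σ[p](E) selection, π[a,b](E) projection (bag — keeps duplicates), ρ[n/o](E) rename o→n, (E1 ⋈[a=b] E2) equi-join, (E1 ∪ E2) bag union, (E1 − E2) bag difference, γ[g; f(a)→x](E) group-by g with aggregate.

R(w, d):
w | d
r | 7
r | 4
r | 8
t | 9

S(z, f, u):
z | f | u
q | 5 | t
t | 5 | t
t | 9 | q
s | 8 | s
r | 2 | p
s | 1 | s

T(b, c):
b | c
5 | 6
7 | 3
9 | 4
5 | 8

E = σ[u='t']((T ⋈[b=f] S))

σ filters on u, owned by the right side.
E' = (T ⋈[b=f] σ[u='t'](S))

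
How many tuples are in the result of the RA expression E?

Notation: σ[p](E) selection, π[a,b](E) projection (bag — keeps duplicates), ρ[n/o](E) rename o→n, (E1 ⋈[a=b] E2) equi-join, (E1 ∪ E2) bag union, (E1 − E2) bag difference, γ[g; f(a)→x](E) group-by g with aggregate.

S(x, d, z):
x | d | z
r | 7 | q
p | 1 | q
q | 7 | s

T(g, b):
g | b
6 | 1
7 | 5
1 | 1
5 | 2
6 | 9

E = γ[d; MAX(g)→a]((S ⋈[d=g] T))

Stepwise |·|:
  S → 3
  T → 5
  (S ⋈[d=g] T) → 3
  γ[d; MAX(g)→a]((S ⋈[d=g] T)) → 2

|E| = 2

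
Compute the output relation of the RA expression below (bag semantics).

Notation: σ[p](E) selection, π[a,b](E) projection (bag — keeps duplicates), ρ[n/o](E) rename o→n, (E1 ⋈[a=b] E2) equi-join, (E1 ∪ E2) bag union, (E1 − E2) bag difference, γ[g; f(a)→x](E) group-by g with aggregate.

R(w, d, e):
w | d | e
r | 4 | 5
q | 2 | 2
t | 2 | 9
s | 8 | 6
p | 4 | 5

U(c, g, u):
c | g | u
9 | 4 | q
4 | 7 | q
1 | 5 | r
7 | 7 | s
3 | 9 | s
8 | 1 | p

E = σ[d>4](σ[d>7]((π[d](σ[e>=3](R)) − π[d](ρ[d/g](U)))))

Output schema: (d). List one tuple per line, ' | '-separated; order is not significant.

Row counts bottom-up:
  R → 5
  σ[e>=3](R) → 4
  π[d](σ[e>=3](R)) → 4
  U → 6
  ρ[d/g](U) → 6
  π[d](ρ[d/g](U)) → 6
  (π[d](σ[e>=3](R)) − π[d](ρ[d/g](U))) → 3
  σ[d>7]((π[d](σ[e>=3](R)) − π[d](ρ[d/g](U)))) → 1
  σ[d>4](σ[d>7]((π[d](σ[e>=3](R)) − π[d](ρ[d/g](U))))) → 1

== RESULT ==
d
8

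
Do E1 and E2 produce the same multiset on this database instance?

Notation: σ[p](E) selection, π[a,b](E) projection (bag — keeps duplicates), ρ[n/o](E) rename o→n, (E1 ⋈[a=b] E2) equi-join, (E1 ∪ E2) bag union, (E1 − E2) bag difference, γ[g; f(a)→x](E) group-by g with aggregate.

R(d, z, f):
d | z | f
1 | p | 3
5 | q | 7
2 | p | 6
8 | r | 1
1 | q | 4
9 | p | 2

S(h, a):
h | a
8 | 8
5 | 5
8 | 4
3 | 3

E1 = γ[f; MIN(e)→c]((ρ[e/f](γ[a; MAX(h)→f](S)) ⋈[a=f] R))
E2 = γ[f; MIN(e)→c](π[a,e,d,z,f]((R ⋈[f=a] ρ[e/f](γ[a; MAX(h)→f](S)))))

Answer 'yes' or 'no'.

E1 row counts bottom-up:
  S → 4
  γ[a; MAX(h)→f](S) → 4
  ρ[e/f](γ[a; MAX(h)→f](S)) → 4
  R → 6
  (ρ[e/f](γ[a; MAX(h)→f](S)) ⋈[a=f] R) → 2
  γ[f; MIN(e)→c]((ρ[e/f](γ[a; MAX(h)→f](S)) ⋈[a=f] R)) → 2
E2 row counts bottom-up:
  R → 6
  S → 4
  γ[a; MAX(h)→f](S) → 4
  ρ[e/f](γ[a; MAX(h)→f](S)) → 4
  (R ⋈[f=a] ρ[e/f](γ[a; MAX(h)→f](S))) → 2
  π[a,e,d,z,f]((R ⋈[f=a] ρ[e/f](γ[a; MAX(h)→f](S)))) → 2
  γ[f; MIN(e)→c](π[a,e,d,z,f]((R ⋈[f=a] ρ[e/f](γ[a; MAX(h)→f](S))))) → 2

E1 and E2 produce the same multiset:
f | c
3 | 3
4 | 8

yes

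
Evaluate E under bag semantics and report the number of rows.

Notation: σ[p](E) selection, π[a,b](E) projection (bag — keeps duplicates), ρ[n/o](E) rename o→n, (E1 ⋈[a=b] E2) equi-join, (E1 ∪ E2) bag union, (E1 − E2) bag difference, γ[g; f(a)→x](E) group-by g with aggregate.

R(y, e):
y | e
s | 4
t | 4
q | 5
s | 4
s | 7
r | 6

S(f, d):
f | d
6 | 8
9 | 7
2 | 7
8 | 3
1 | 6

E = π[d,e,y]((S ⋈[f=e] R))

Per-node cardinality:
  S → 5
  R → 6
  (S ⋈[f=e] R) → 1
  π[d,e,y]((S ⋈[f=e] R)) → 1

|E| = 1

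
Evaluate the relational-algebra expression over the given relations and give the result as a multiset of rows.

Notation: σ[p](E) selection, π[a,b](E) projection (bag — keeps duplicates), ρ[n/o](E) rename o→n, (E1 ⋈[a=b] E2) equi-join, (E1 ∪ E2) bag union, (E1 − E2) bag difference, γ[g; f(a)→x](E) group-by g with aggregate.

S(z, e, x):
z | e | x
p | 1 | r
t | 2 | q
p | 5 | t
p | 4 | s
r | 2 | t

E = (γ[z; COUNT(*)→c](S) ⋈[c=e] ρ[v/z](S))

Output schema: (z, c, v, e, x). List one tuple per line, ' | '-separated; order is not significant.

Stepwise |·|:
  S → 5
  γ[z; COUNT(*)→c](S) → 3
  S → 5
  ρ[v/z](S) → 5
  (γ[z; COUNT(*)→c](S) ⋈[c=e] ρ[v/z](S)) → 2

== RESULT ==
z | c | v | e | x
r | 1 | p | 1 | r
t | 1 | p | 1 | r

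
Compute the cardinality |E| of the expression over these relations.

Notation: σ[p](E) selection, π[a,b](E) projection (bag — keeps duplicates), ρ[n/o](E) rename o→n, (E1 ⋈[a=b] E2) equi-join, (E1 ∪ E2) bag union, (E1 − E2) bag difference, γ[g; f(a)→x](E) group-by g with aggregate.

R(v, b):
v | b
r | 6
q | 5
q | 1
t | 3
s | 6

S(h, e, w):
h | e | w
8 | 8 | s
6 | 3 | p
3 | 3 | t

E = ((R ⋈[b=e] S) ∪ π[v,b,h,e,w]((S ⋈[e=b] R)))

Subexpression sizes:
  R → 5
  S → 3
  (R ⋈[b=e] S) → 2
  S → 3
  R → 5
  (S ⋈[e=b] R) → 2
  π[v,b,h,e,w]((S ⋈[e=b] R)) → 2
  ((R ⋈[b=e] S) ∪ π[v,b,h,e,w]((S ⋈[e=b] R))) → 4

|E| = 4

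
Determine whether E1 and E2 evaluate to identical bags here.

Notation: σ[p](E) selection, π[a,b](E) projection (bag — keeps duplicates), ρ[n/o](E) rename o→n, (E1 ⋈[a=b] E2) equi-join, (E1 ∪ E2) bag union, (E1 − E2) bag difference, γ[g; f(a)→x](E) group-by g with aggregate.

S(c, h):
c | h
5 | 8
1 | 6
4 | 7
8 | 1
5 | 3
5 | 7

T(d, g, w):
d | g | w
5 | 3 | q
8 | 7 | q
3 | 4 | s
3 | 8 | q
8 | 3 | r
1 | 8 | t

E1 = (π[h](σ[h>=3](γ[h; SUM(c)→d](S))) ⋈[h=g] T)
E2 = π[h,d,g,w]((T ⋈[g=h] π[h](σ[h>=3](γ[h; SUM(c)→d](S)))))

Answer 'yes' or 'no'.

E1 subexpression sizes:
  S → 6
  γ[h; SUM(c)→d](S) → 5
  σ[h>=3](γ[h; SUM(c)→d](S)) → 4
  π[h](σ[h>=3](γ[h; SUM(c)→d](S))) → 4
  T → 6
  (π[h](σ[h>=3](γ[h; SUM(c)→d](S))) ⋈[h=g] T) → 5
E2 subexpression sizes:
  T → 6
  S → 6
  γ[h; SUM(c)→d](S) → 5
  σ[h>=3](γ[h; SUM(c)→d](S)) → 4
  π[h](σ[h>=3](γ[h; SUM(c)→d](S))) → 4
  (T ⋈[g=h] π[h](σ[h>=3](γ[h; SUM(c)→d](S)))) → 5
  π[h,d,g,w]((T ⋈[g=h] π[h](σ[h>=3](γ[h; SUM(c)→d](S))))) → 5

E1 and E2 produce the same multiset:
h | d | g | w
3 | 5 | 3 | q
3 | 8 | 3 | r
7 | 8 | 7 | q
8 | 1 | 8 | t
8 | 3 | 8 | q

yes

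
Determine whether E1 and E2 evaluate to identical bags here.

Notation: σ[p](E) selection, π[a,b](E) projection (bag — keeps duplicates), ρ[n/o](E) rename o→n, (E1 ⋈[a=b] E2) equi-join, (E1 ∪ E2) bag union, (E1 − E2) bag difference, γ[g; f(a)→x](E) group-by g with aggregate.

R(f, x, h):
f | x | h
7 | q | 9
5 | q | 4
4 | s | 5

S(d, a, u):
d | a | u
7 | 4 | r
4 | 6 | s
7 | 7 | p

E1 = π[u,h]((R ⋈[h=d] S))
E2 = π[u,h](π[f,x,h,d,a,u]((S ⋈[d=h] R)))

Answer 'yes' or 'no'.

E1 row counts bottom-up:
  R → 3
  S → 3
  (R ⋈[h=d] S) → 1
  π[u,h]((R ⋈[h=d] S)) → 1
E2 row counts bottom-up:
  S → 3
  R → 3
  (S ⋈[d=h] R) → 1
  π[f,x,h,d,a,u]((S ⋈[d=h] R)) → 1
  π[u,h](π[f,x,h,d,a,u]((S ⋈[d=h] R))) → 1

E1 and E2 produce the same multiset:
u | h
s | 4

yes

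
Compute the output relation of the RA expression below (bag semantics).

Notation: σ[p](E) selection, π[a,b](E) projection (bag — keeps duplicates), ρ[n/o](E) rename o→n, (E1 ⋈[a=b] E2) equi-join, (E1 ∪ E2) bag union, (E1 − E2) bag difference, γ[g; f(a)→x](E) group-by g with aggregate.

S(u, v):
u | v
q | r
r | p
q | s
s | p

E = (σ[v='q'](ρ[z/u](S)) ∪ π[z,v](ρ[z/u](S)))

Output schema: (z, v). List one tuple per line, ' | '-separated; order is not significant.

Subexpression sizes:
  S → 4
  ρ[z/u](S) → 4
  σ[v='q'](ρ[z/u](S)) → 0
  S → 4
  ρ[z/u](S) → 4
  π[z,v](ρ[z/u](S)) → 4
  (σ[v='q'](ρ[z/u](S)) ∪ π[z,v](ρ[z/u](S))) → 4

== RESULT ==
z | v
q | r
q | s
r | p
s | p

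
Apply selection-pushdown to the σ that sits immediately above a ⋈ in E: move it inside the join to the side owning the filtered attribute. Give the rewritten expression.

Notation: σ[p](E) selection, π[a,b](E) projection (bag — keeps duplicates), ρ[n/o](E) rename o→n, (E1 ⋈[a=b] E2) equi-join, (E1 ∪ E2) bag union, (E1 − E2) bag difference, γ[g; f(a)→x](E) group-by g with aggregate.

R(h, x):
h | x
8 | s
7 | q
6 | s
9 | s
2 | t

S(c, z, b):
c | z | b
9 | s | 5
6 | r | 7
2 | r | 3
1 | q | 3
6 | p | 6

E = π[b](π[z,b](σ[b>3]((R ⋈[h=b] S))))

σ filters on b, owned by the right side.
E' = π[b](π[z,b]((R ⋈[h=b] σ[b>3](S))))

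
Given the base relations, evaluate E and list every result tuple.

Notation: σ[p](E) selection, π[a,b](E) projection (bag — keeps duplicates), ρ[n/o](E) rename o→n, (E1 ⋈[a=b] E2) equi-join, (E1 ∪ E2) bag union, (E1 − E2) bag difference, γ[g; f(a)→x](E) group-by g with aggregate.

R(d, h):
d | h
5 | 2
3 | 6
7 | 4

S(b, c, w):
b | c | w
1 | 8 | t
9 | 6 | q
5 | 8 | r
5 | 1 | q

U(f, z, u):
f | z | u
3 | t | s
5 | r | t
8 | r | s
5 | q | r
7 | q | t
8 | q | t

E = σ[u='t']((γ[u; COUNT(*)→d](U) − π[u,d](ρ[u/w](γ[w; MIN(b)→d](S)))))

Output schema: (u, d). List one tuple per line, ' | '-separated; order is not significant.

Row counts bottom-up:
  U → 6
  γ[u; COUNT(*)→d](U) → 3
  S → 4
  γ[w; MIN(b)→d](S) → 3
  ρ[u/w](γ[w; MIN(b)→d](S)) → 3
  π[u,d](ρ[u/w](γ[w; MIN(b)→d](S))) → 3
  (γ[u; COUNT(*)→d](U) − π[u,d](ρ[u/w](γ[w; MIN(b)→d](S)))) → 3
  σ[u='t']((γ[u; COUNT(*)→d](U) − π[u,d](ρ[u/w](γ[w; MIN(b)→d](S))))) → 1

== RESULT ==
u | d
t | 3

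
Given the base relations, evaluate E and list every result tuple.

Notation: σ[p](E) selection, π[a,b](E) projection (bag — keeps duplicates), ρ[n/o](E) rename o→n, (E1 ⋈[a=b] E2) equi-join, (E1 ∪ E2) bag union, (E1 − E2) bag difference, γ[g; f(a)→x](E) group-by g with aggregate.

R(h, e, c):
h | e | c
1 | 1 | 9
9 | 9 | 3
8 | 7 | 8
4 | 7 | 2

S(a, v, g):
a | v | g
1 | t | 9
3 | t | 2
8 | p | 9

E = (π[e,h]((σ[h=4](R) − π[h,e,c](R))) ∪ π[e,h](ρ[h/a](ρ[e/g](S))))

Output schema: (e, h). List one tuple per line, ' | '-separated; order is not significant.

Subexpression sizes:
  R → 4
  σ[h=4](R) → 1
  R → 4
  π[h,e,c](R) → 4
  (σ[h=4](R) − π[h,e,c](R)) → 0
  π[e,h]((σ[h=4](R) − π[h,e,c](R))) → 0
  S → 3
  ρ[e/g](S) → 3
  ρ[h/a](ρ[e/g](S)) → 3
  π[e,h](ρ[h/a](ρ[e/g](S))) → 3
  (π[e,h]((σ[h=4](R) − π[h,e,c](R))) ∪ π[e,h](ρ[h/a](ρ[e/g](S)))) → 3

== RESULT ==
e | h
2 | 3
9 | 1
9 | 8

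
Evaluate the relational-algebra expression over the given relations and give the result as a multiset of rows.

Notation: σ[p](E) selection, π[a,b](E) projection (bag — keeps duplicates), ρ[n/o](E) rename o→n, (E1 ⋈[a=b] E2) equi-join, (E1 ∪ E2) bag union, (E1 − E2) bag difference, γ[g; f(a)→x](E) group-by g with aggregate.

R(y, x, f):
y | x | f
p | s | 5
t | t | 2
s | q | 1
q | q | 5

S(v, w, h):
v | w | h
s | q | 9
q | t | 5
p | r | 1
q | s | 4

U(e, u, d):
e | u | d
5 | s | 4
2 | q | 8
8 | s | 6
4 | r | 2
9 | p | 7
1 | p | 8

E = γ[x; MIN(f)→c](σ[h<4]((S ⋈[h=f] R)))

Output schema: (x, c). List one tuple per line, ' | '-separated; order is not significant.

Per-node cardinality:
  S → 4
  R → 4
  (S ⋈[h=f] R) → 3
  σ[h<4]((S ⋈[h=f] R)) → 1
  γ[x; MIN(f)→c](σ[h<4]((S ⋈[h=f] R))) → 1

== RESULT ==
x | c
q | 1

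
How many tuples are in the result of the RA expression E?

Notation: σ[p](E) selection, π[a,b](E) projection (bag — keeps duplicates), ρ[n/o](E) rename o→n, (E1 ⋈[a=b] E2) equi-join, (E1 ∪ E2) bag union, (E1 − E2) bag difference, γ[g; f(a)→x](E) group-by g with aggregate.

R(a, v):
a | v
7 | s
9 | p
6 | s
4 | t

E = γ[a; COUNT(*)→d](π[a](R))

Stepwise |·|:
  R → 4
  π[a](R) → 4
  γ[a; COUNT(*)→d](π[a](R)) → 4

|E| = 4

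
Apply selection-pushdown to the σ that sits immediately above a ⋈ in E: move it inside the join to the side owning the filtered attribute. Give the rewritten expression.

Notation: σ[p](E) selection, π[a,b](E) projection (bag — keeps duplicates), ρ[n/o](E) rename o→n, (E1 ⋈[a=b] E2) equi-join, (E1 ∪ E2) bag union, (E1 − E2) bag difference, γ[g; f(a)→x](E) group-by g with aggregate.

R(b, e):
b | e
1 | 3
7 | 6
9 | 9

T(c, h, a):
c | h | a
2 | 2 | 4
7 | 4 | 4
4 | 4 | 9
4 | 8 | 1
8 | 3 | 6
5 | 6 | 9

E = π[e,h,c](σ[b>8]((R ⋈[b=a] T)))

σ filters on b, owned by the left side.
E' = π[e,h,c]((σ[b>8](R) ⋈[b=a] T))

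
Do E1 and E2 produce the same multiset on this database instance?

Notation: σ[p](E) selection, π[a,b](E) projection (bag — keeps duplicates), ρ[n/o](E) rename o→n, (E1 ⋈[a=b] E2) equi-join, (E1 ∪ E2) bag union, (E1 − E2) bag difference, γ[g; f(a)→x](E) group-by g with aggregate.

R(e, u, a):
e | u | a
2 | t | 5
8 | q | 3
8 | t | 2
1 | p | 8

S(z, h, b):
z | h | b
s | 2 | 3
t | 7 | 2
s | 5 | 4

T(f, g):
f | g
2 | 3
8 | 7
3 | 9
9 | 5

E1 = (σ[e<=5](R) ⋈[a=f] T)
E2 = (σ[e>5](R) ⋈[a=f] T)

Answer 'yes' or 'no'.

E1 per-node cardinality:
  R → 4
  σ[e<=5](R) → 2
  T → 4
  (σ[e<=5](R) ⋈[a=f] T) → 1
E2 per-node cardinality:
  R → 4
  σ[e>5](R) → 2
  T → 4
  (σ[e>5](R) ⋈[a=f] T) → 2

E1 result:
e | u | a | f | g
1 | p | 8 | 8 | 7
E2 result:
e | u | a | f | g
8 | q | 3 | 3 | 9
8 | t | 2 | 2 | 3
Witness: (8, 't', 2, 2, 3) appears 0× in E1 but 1× in E2.

no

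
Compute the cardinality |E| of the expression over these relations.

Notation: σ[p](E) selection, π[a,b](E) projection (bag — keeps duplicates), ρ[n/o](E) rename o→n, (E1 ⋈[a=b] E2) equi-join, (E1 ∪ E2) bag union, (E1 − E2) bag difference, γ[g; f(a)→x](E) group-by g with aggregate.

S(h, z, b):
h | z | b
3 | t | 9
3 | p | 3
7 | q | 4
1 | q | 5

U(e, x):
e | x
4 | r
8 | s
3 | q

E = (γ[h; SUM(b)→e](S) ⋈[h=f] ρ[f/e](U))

Subexpression sizes:
  S → 4
  γ[h; SUM(b)→e](S) → 3
  U → 3
  ρ[f/e](U) → 3
  (γ[h; SUM(b)→e](S) ⋈[h=f] ρ[f/e](U)) → 1

|E| = 1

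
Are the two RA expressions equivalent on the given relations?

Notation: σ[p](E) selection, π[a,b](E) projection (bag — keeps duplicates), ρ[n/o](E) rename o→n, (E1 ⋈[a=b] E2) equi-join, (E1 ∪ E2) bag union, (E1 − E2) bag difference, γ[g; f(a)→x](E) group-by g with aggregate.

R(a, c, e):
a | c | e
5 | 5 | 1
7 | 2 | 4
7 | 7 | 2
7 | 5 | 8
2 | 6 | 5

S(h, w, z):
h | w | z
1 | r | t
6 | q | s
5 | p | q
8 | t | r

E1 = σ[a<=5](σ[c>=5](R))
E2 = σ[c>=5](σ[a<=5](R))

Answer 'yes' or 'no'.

E1 subexpression sizes:
  R → 5
  σ[c>=5](R) → 4
  σ[a<=5](σ[c>=5](R)) → 2
E2 subexpression sizes:
  R → 5
  σ[a<=5](R) → 2
  σ[c>=5](σ[a<=5](R)) → 2

E1 and E2 produce the same multiset:
a | c | e
2 | 6 | 5
5 | 5 | 1

yes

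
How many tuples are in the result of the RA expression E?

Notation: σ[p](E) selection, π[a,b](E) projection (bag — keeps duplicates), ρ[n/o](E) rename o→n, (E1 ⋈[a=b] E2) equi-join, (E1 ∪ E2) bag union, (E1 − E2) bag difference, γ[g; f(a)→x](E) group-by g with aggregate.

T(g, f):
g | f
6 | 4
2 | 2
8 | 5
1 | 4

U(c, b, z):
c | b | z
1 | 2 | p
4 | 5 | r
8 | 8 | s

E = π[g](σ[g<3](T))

Subexpression sizes:
  T → 4
  σ[g<3](T) → 2
  π[g](σ[g<3](T)) → 2

|E| = 2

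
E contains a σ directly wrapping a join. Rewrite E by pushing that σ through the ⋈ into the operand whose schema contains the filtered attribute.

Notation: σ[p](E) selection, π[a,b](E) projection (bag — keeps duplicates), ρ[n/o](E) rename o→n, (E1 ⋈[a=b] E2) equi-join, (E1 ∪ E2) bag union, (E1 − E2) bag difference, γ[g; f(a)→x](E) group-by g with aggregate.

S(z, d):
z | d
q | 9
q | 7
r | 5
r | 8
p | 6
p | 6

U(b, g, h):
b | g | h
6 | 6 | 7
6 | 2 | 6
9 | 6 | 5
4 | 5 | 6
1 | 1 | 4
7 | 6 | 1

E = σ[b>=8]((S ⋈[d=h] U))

σ filters on b, owned by the right side.
E' = (S ⋈[d=h] σ[b>=8](U))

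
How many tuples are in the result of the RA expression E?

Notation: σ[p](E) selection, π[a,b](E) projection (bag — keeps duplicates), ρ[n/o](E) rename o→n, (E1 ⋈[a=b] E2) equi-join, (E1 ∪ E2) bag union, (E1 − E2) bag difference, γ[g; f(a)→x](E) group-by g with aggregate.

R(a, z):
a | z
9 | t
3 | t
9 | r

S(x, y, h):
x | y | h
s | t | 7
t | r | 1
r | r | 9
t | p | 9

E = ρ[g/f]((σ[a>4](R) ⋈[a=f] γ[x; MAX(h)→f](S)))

Stepwise |·|:
  R → 3
  σ[a>4](R) → 2
  S → 4
  γ[x; MAX(h)→f](S) → 3
  (σ[a>4](R) ⋈[a=f] γ[x; MAX(h)→f](S)) → 4
  ρ[g/f]((σ[a>4](R) ⋈[a=f] γ[x; MAX(h)→f](S))) → 4

|E| = 4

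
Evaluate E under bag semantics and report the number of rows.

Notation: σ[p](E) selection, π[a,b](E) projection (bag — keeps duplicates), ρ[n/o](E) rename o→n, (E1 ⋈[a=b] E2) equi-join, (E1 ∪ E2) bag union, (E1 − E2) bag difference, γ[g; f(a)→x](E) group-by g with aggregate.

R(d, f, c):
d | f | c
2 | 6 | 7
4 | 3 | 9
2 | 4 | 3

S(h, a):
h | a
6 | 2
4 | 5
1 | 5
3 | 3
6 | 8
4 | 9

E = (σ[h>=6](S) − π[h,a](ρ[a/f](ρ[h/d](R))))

Row counts bottom-up:
  S → 6
  σ[h>=6](S) → 2
  R → 3
  ρ[h/d](R) → 3
  ρ[a/f](ρ[h/d](R)) → 3
  π[h,a](ρ[a/f](ρ[h/d](R))) → 3
  (σ[h>=6](S) − π[h,a](ρ[a/f](ρ[h/d](R)))) → 2

|E| = 2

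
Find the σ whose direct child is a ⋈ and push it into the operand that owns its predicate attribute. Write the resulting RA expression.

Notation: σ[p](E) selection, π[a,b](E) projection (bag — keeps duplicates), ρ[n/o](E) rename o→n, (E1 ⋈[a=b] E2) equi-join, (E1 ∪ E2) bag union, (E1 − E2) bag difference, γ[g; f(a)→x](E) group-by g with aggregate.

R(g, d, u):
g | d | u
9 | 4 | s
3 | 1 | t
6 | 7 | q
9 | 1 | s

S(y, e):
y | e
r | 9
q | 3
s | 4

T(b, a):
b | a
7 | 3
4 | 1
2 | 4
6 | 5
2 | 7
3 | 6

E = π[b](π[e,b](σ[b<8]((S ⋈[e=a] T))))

σ filters on b, owned by the right side.
E' = π[b](π[e,b]((S ⋈[e=a] σ[b<8](T))))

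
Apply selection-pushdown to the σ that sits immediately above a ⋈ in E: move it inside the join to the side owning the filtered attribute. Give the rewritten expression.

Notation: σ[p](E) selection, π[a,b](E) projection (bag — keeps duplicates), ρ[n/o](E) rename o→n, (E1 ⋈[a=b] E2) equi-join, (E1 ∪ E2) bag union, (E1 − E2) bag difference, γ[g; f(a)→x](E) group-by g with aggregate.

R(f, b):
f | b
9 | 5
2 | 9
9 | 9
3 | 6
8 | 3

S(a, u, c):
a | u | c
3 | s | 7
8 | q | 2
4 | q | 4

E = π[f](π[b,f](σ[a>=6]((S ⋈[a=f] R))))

σ filters on a, owned by the left side.
E' = π[f](π[b,f]((σ[a>=6](S) ⋈[a=f] R)))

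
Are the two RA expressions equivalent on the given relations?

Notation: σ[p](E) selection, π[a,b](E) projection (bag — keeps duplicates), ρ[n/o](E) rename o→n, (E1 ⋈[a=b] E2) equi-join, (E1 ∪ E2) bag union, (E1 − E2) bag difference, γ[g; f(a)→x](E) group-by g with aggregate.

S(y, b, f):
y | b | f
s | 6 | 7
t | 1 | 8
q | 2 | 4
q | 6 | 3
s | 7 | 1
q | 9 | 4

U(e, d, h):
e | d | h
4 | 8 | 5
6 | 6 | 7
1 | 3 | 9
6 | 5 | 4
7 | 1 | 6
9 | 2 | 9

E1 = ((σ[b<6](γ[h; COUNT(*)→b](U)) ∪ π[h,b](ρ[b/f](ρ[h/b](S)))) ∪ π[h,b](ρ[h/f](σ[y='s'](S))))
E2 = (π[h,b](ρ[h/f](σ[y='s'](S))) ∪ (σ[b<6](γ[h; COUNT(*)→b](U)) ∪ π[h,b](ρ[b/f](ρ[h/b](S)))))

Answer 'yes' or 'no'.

E1 per-node cardinality:
  U → 6
  γ[h; COUNT(*)→b](U) → 5
  σ[b<6](γ[h; COUNT(*)→b](U)) → 5
  S → 6
  ρ[h/b](S) → 6
  ρ[b/f](ρ[h/b](S)) → 6
  π[h,b](ρ[b/f](ρ[h/b](S))) → 6
  (σ[b<6](γ[h; COUNT(*)→b](U)) ∪ π[h,b](ρ[b/f](ρ[h/b](S)))) → 11
  S → 6
  σ[y='s'](S) → 2
  ρ[h/f](σ[y='s'](S)) → 2
  π[h,b](ρ[h/f](σ[y='s'](S))) → 2
  ((σ[b<6](γ[h; COUNT(*)→b](U)) ∪ π[h,b](ρ[b/f](ρ[h/b](S)))) ∪ π[h,b](ρ[h/f](σ[y='s'](S)))) → 13
E2 per-node cardinality:
  S → 6
  σ[y='s'](S) → 2
  ρ[h/f](σ[y='s'](S)) → 2
  π[h,b](ρ[h/f](σ[y='s'](S))) → 2
  U → 6
  γ[h; COUNT(*)→b](U) → 5
  σ[b<6](γ[h; COUNT(*)→b](U)) → 5
  S → 6
  ρ[h/b](S) → 6
  ρ[b/f](ρ[h/b](S)) → 6
  π[h,b](ρ[b/f](ρ[h/b](S))) → 6
  (σ[b<6](γ[h; COUNT(*)→b](U)) ∪ π[h,b](ρ[b/f](ρ[h/b](S)))) → 11
  (π[h,b](ρ[h/f](σ[y='s'](S))) ∪ (σ[b<6](γ[h; COUNT(*)→b](U)) ∪ π[h,b](ρ[b/f](ρ[h/b](S))))) → 13

E1 and E2 produce the same multiset:
h | b
1 | 7
1 | 8
2 | 4
4 | 1
5 | 1
6 | 1
6 | 3
6 | 7
7 | 1
7 | 1
7 | 6
9 | 2
9 | 4

yes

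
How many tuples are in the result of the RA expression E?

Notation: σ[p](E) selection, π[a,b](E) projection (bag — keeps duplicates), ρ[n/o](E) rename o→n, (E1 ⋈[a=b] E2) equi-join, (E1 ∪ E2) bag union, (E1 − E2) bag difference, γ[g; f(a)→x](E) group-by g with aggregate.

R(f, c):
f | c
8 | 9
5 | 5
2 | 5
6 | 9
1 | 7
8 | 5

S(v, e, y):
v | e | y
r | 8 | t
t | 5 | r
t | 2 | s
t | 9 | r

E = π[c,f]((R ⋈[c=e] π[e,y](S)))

Row counts bottom-up:
  R → 6
  S → 4
  π[e,y](S) → 4
  (R ⋈[c=e] π[e,y](S)) → 5
  π[c,f]((R ⋈[c=e] π[e,y](S))) → 5

|E| = 5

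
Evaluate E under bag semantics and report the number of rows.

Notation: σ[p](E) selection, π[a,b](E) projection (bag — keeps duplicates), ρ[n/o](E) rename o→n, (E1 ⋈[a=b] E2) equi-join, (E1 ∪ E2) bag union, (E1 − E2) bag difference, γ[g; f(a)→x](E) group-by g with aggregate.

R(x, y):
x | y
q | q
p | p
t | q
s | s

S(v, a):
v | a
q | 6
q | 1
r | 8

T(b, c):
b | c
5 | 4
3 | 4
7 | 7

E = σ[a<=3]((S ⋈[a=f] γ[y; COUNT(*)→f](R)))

Row counts bottom-up:
  S → 3
  R → 4
  γ[y; COUNT(*)→f](R) → 3
  (S ⋈[a=f] γ[y; COUNT(*)→f](R)) → 2
  σ[a<=3]((S ⋈[a=f] γ[y; COUNT(*)→f](R))) → 2

|E| = 2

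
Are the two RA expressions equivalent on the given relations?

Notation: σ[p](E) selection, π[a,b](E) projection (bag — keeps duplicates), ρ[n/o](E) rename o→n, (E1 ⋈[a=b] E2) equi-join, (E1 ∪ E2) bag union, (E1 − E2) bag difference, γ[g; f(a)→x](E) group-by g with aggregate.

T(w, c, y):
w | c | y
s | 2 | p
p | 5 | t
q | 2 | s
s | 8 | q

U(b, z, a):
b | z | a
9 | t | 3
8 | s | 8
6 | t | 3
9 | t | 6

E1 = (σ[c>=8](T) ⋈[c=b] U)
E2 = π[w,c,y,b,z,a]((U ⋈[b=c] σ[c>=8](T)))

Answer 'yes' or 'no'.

E1 subexpression sizes:
  T → 4
  σ[c>=8](T) → 1
  U → 4
  (σ[c>=8](T) ⋈[c=b] U) → 1
E2 subexpression sizes:
  U → 4
  T → 4
  σ[c>=8](T) → 1
  (U ⋈[b=c] σ[c>=8](T)) → 1
  π[w,c,y,b,z,a]((U ⋈[b=c] σ[c>=8](T))) → 1

E1 and E2 produce the same multiset:
w | c | y | b | z | a
s | 8 | q | 8 | s | 8

yes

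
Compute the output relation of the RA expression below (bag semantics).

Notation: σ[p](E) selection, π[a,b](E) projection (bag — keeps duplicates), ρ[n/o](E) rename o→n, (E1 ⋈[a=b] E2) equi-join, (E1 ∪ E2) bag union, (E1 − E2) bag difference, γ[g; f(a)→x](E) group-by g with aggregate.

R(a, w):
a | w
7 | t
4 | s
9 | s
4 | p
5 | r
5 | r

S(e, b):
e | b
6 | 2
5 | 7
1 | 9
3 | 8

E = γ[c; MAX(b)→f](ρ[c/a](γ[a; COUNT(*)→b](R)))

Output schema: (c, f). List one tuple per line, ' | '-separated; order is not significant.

Stepwise |·|:
  R → 6
  γ[a; COUNT(*)→b](R) → 4
  ρ[c/a](γ[a; COUNT(*)→b](R)) → 4
  γ[c; MAX(b)→f](ρ[c/a](γ[a; COUNT(*)→b](R))) → 4

== RESULT ==
c | f
4 | 2
5 | 2
7 | 1
9 | 1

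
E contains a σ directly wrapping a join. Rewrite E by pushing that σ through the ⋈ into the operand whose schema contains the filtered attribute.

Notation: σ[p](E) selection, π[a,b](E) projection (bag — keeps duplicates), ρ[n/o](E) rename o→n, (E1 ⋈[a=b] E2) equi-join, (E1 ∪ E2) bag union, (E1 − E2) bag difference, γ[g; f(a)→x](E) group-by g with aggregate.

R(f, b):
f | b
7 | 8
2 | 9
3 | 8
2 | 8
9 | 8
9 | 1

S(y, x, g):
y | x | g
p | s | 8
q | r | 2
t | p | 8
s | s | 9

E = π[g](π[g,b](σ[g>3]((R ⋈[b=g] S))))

σ filters on g, owned by the right side.
E' = π[g](π[g,b]((R ⋈[b=g] σ[g>3](S))))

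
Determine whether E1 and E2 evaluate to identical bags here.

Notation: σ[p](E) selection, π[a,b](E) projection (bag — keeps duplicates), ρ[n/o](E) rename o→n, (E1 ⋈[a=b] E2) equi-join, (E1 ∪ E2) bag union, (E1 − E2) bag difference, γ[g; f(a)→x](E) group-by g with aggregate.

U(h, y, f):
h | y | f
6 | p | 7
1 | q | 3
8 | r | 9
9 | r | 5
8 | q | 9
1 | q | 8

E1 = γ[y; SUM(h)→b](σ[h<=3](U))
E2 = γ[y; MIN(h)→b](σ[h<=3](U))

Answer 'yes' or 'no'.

E1 per-node cardinality:
  U → 6
  σ[h<=3](U) → 2
  γ[y; SUM(h)→b](σ[h<=3](U)) → 1
E2 per-node cardinality:
  U → 6
  σ[h<=3](U) → 2
  γ[y; MIN(h)→b](σ[h<=3](U)) → 1

E1 result:
y | b
q | 2
E2 result:
y | b
q | 1
Witness: ('q', 1) appears 0× in E1 but 1× in E2.

no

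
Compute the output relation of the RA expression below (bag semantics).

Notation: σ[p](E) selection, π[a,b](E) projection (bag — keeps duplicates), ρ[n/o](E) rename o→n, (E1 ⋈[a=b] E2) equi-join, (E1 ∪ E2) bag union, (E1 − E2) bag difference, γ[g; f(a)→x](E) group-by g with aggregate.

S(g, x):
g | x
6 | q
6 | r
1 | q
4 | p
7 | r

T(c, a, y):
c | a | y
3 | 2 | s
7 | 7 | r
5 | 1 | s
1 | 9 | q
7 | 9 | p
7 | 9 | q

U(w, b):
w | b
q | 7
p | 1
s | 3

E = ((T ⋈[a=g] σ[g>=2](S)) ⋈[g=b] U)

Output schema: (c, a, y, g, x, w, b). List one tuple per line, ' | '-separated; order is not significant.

Stepwise |·|:
  T → 6
  S → 5
  σ[g>=2](S) → 4
  (T ⋈[a=g] σ[g>=2](S)) → 1
  U → 3
  ((T ⋈[a=g] σ[g>=2](S)) ⋈[g=b] U) → 1

== RESULT ==
c | a | y | g | x | w | b
7 | 7 | r | 7 | r | q | 7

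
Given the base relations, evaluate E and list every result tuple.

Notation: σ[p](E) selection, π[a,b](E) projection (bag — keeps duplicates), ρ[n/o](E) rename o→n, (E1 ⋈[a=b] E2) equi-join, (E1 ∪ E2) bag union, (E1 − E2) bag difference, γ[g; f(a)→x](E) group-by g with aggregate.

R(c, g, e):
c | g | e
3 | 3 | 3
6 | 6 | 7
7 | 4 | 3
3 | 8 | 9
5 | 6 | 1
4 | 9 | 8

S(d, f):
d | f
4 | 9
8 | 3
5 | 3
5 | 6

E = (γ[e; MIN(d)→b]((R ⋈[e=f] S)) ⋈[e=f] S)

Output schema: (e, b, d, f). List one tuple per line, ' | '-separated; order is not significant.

Per-node cardinality:
  R → 6
  S → 4
  (R ⋈[e=f] S) → 5
  γ[e; MIN(d)→b]((R ⋈[e=f] S)) → 2
  S → 4
  (γ[e; MIN(d)→b]((R ⋈[e=f] S)) ⋈[e=f] S) → 3

== RESULT ==
e | b | d | f
3 | 5 | 5 | 3
3 | 5 | 8 | 3
9 | 4 | 4 | 9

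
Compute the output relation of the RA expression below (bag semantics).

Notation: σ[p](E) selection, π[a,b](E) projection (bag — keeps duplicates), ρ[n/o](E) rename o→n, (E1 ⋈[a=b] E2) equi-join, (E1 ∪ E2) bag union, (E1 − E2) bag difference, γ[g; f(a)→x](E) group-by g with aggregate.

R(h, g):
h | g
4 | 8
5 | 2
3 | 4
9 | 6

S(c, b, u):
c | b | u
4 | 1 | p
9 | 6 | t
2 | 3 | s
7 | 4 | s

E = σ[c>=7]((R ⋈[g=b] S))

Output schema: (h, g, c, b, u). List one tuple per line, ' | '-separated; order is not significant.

Row counts bottom-up:
  R → 4
  S → 4
  (R ⋈[g=b] S) → 2
  σ[c>=7]((R ⋈[g=b] S)) → 2

== RESULT ==
h | g | c | b | u
3 | 4 | 7 | 4 | s
9 | 6 | 9 | 6 | t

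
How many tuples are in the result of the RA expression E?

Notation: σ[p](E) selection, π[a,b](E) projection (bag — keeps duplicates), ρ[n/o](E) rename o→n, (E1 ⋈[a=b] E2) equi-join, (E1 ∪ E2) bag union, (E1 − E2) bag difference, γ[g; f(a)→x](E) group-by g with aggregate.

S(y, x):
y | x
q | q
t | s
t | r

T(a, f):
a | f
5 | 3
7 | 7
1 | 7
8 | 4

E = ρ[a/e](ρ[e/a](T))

Subexpression sizes:
  T → 4
  ρ[e/a](T) → 4
  ρ[a/e](ρ[e/a](T)) → 4

|E| = 4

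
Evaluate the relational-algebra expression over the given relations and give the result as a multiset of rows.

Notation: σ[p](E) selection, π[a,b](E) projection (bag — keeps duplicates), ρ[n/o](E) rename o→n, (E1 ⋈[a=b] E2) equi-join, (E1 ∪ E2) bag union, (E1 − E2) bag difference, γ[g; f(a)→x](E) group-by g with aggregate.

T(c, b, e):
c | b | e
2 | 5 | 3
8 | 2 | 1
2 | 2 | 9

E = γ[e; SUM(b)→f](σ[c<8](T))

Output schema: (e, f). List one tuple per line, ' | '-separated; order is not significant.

Stepwise |·|:
  T → 3
  σ[c<8](T) → 2
  γ[e; SUM(b)→f](σ[c<8](T)) → 2

== RESULT ==
e | f
3 | 5
9 | 2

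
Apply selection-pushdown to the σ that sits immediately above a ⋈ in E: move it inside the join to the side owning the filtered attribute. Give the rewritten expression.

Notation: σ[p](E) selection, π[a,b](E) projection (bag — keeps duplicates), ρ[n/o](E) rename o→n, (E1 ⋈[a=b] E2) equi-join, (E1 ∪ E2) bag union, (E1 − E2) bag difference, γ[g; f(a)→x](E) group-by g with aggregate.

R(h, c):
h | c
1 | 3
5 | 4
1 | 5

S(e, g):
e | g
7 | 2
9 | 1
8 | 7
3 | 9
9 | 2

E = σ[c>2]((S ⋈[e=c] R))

σ filters on c, owned by the right side.
E' = (S ⋈[e=c] σ[c>2](R))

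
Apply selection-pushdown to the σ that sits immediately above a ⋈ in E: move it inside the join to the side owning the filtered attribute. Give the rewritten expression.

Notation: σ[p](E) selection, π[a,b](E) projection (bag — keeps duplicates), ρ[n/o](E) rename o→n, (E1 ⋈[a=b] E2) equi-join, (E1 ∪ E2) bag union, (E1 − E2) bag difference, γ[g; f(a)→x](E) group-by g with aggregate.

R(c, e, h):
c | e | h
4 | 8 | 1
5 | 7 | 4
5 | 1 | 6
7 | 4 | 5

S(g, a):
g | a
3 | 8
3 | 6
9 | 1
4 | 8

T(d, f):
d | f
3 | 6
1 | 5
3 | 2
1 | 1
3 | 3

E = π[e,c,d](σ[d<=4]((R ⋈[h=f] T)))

σ filters on d, owned by the right side.
E' = π[e,c,d]((R ⋈[h=f] σ[d<=4](T)))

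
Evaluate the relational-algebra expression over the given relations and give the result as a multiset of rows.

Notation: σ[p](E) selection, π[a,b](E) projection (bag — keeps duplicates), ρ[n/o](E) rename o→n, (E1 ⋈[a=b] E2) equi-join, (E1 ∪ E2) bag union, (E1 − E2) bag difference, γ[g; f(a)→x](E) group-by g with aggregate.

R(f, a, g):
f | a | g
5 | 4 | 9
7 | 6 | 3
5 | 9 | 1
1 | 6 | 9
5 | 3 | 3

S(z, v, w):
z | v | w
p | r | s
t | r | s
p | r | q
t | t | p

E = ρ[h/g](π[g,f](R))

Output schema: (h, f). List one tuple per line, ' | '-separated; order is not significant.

Stepwise |·|:
  R → 5
  π[g,f](R) → 5
  ρ[h/g](π[g,f](R)) → 5

== RESULT ==
h | f
1 | 5
3 | 5
3 | 7
9 | 1
9 | 5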